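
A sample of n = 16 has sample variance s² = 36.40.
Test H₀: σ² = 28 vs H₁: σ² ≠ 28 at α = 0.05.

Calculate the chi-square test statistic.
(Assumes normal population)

df = n - 1 = 15
χ² = (n-1)s²/σ₀² = 15×36.40/28 = 19.5000
Critical values: χ²_{0.975,15} = 6.262, χ²_{0.025,15} = 27.488
Rejection region: χ² < 6.262 or χ² > 27.488
Decision: fail to reject H₀

Answer: χ² = 19.5000, fail to reject H₀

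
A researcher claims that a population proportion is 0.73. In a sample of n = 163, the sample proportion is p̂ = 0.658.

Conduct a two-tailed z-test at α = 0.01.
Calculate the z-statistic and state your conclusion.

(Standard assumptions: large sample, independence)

Answer: z = -2.0705, fail to reject H₀

Derivation:
H₀: p = 0.73, H₁: p ≠ 0.73
Standard error: SE = √(p₀(1-p₀)/n) = √(0.73×0.27/163) = 0.034774
z-statistic: z = (p̂ - p₀)/SE = (0.658 - 0.73)/0.034774 = -2.0705
Critical value: z_0.005 = ±2.576
p-value = 0.0384
Decision: fail to reject H₀ at α = 0.01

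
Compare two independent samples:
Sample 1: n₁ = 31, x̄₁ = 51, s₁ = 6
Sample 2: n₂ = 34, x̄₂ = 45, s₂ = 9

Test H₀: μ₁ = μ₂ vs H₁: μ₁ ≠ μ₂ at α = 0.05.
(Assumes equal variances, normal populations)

Answer: t = 3.1304, reject H₀

Derivation:
Pooled variance: s²_p = [30×6² + 33×9²]/(63) = 59.5714
s_p = 7.7183
SE = s_p×√(1/n₁ + 1/n₂) = 7.7183×√(1/31 + 1/34) = 1.9167
t = (x̄₁ - x̄₂)/SE = (51 - 45)/1.9167 = 3.1304
df = 63, t-critical = ±1.998
Decision: reject H₀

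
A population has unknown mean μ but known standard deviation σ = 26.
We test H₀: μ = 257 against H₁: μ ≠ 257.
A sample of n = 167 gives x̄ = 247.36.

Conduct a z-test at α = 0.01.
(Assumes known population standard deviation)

Standard error: SE = σ/√n = 26/√167 = 2.0119
z-statistic: z = (x̄ - μ₀)/SE = (247.36 - 257)/2.0119 = -4.7915
Critical value: ±2.576
p-value < 0.0001
Decision: reject H₀

Answer: z = -4.7915, reject H₀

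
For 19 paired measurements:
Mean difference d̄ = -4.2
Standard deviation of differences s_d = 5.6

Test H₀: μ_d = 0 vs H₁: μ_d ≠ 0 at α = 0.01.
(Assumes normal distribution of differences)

Answer: t = -3.2692, reject H₀

Derivation:
df = n - 1 = 18
SE = s_d/√n = 5.6/√19 = 1.2847
t = d̄/SE = -4.2/1.2847 = -3.2692
Critical value: t_{0.005,18} = ±2.878
p-value ≈ 0.0043
Decision: reject H₀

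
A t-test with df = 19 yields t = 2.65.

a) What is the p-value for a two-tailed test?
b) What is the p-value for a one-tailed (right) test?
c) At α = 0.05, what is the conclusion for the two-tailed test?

Answer: a) 0.0158, b) 0.0079, c) reject H₀

Derivation:
Using t-distribution with df = 19:
a) Two-tailed: p = 2×P(T > 2.65) = 0.0158
b) One-tailed: p = P(T > 2.65) = 0.0079
c) 0.0158 < 0.05, reject H₀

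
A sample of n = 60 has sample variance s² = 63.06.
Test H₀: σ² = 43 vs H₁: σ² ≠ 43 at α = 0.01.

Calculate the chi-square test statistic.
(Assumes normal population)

Answer: χ² = 86.5242, fail to reject H₀

Derivation:
df = n - 1 = 59
χ² = (n-1)s²/σ₀² = 59×63.06/43 = 86.5242
Critical values: χ²_{0.995,59} = 34.770, χ²_{0.005,59} = 90.715
Rejection region: χ² < 34.770 or χ² > 90.715
Decision: fail to reject H₀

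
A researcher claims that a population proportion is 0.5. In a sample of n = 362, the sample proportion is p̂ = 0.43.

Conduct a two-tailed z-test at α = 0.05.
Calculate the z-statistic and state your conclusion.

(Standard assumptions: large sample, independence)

Answer: z = -2.6637, reject H₀

Derivation:
H₀: p = 0.5, H₁: p ≠ 0.5
Standard error: SE = √(p₀(1-p₀)/n) = √(0.5×0.5/362) = 0.026279
z-statistic: z = (p̂ - p₀)/SE = (0.43 - 0.5)/0.026279 = -2.6637
Critical value: z_0.025 = ±1.960
p-value = 0.0077
Decision: reject H₀ at α = 0.05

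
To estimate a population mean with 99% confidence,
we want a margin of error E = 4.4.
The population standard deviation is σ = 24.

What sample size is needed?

Answer: n = 198

Derivation:
z_0.005 = 2.576
n = (z×σ/E)² = (2.576×24/4.4)²
n = 197.4280
Round up: n = 198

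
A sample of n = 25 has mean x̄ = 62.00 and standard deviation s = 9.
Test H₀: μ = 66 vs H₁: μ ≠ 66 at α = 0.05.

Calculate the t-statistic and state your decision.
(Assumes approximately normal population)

df = n - 1 = 24
SE = s/√n = 9/√25 = 1.8000
t = (x̄ - μ₀)/SE = (62.00 - 66)/1.8000 = -2.2222
Critical value: t_{0.025,24} = ±2.064
p-value ≈ 0.0359
Decision: reject H₀

Answer: t = -2.2222, reject H₀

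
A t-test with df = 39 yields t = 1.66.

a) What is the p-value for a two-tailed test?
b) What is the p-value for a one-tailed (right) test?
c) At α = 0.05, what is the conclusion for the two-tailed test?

Using t-distribution with df = 39:
a) Two-tailed: p = 2×P(T > 1.66) = 0.1049
b) One-tailed: p = P(T > 1.66) = 0.0525
c) 0.1049 ≥ 0.05, fail to reject H₀

Answer: a) 0.1049, b) 0.0525, c) fail to reject H₀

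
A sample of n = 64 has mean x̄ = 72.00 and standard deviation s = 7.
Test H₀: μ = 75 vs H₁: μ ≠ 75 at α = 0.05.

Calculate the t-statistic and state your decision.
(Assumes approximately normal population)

Answer: t = -3.4286, reject H₀

Derivation:
df = n - 1 = 63
SE = s/√n = 7/√64 = 0.8750
t = (x̄ - μ₀)/SE = (72.00 - 75)/0.8750 = -3.4286
Critical value: t_{0.025,63} = ±1.998
p-value ≈ 0.0011
Decision: reject H₀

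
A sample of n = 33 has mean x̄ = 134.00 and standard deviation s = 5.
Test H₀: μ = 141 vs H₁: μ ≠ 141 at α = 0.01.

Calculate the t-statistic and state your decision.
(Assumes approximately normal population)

Answer: t = -8.0423, reject H₀

Derivation:
df = n - 1 = 32
SE = s/√n = 5/√33 = 0.8704
t = (x̄ - μ₀)/SE = (134.00 - 141)/0.8704 = -8.0423
Critical value: t_{0.005,32} = ±2.738
p-value < 0.0001
Decision: reject H₀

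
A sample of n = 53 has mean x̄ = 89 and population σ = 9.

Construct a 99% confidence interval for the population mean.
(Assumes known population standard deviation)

Confidence level: 99%, α = 0.01
z_0.005 = 2.576
SE = σ/√n = 9/√53 = 1.2362
Margin of error = 2.576 × 1.2362 = 3.1845
CI: x̄ ± margin = 89 ± 3.1845
CI: (85.8155, 92.1845)

Answer: (85.8155, 92.1845)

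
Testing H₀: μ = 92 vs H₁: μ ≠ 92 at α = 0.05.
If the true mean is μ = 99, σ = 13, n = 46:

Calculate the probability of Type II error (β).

Answer: β ≈ 0.0453

Derivation:
SE = σ/√n = 13/√46 = 1.9167
Critical values: μ₀ ± z_0.025×SE = 92 ± 1.960×1.9167
Acceptance region: (88.2433, 95.7567)
Under H₁ (μ = 99): z_high = (95.7567 - 99)/1.9167 = -1.6921, z_low = (88.2433 - 99)/1.9167 = -5.6121
β = P(not reject | H₁) = Φ(-1.6921) - Φ(-5.6121) ≈ 0.0453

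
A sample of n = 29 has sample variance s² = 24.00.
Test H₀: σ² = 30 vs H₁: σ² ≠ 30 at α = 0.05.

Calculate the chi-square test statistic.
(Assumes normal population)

df = n - 1 = 28
χ² = (n-1)s²/σ₀² = 28×24.00/30 = 22.4000
Critical values: χ²_{0.975,28} = 15.308, χ²_{0.025,28} = 44.461
Rejection region: χ² < 15.308 or χ² > 44.461
Decision: fail to reject H₀

Answer: χ² = 22.4000, fail to reject H₀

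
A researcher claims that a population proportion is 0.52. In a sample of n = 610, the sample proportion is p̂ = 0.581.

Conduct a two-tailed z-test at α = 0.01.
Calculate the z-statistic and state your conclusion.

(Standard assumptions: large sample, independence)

Answer: z = 3.0156, reject H₀

Derivation:
H₀: p = 0.52, H₁: p ≠ 0.52
Standard error: SE = √(p₀(1-p₀)/n) = √(0.52×0.48/610) = 0.020228
z-statistic: z = (p̂ - p₀)/SE = (0.581 - 0.52)/0.020228 = 3.0156
Critical value: z_0.005 = ±2.576
p-value = 0.0026
Decision: reject H₀ at α = 0.01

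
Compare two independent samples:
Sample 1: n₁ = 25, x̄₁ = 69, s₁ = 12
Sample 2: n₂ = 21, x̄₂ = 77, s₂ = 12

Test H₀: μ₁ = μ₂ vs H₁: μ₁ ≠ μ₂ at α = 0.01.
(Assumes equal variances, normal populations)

Answer: t = -2.2522, fail to reject H₀

Derivation:
Pooled variance: s²_p = [24×12² + 20×12²]/(44) = 144.0000
s_p = 12.0000
SE = s_p×√(1/n₁ + 1/n₂) = 12.0000×√(1/25 + 1/21) = 3.5521
t = (x̄₁ - x̄₂)/SE = (69 - 77)/3.5521 = -2.2522
df = 44, t-critical = ±2.692
Decision: fail to reject H₀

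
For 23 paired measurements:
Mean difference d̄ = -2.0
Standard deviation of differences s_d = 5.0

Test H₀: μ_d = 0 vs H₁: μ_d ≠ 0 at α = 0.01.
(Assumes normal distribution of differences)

Answer: t = -1.9183, fail to reject H₀

Derivation:
df = n - 1 = 22
SE = s_d/√n = 5.0/√23 = 1.0426
t = d̄/SE = -2.0/1.0426 = -1.9183
Critical value: t_{0.005,22} = ±2.819
p-value ≈ 0.0681
Decision: fail to reject H₀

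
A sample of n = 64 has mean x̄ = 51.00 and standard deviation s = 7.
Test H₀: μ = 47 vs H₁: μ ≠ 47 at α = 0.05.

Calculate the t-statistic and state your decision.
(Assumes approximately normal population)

df = n - 1 = 63
SE = s/√n = 7/√64 = 0.8750
t = (x̄ - μ₀)/SE = (51.00 - 47)/0.8750 = 4.5714
Critical value: t_{0.025,63} = ±1.998
p-value < 0.0001
Decision: reject H₀

Answer: t = 4.5714, reject H₀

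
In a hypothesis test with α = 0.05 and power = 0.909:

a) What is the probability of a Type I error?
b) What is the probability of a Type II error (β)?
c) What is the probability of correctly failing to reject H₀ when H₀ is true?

a) Type I error probability = α = 0.05
b) Power = P(reject H₀ | H₁ true) = 1 - β = 0.909, so Type II error probability = β = 1 - Power = 0.091
c) P(fail to reject H₀ | H₀ true) = 1 - α = 0.95

Answer: a) 0.05, b) 0.091, c) 0.95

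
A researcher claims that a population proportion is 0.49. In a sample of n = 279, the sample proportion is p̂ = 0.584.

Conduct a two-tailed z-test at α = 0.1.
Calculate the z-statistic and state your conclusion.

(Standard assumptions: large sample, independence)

H₀: p = 0.49, H₁: p ≠ 0.49
Standard error: SE = √(p₀(1-p₀)/n) = √(0.49×0.51/279) = 0.029928
z-statistic: z = (p̂ - p₀)/SE = (0.584 - 0.49)/0.029928 = 3.1409
Critical value: z_0.05 = ±1.645
p-value = 0.0017
Decision: reject H₀ at α = 0.1

Answer: z = 3.1409, reject H₀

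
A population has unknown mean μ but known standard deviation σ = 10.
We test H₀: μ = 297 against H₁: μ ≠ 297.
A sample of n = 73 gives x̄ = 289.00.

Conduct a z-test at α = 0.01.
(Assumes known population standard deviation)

Standard error: SE = σ/√n = 10/√73 = 1.1704
z-statistic: z = (x̄ - μ₀)/SE = (289.00 - 297)/1.1704 = -6.8353
Critical value: ±2.576
p-value < 0.0001
Decision: reject H₀

Answer: z = -6.8353, reject H₀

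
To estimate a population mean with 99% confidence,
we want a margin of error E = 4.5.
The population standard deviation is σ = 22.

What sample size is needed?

z_0.005 = 2.576
n = (z×σ/E)² = (2.576×22/4.5)²
n = 158.6032
Round up: n = 159

Answer: n = 159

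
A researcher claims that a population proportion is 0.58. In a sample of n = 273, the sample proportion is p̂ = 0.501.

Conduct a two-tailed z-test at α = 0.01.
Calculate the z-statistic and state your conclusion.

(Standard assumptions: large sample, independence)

Answer: z = -2.6446, reject H₀

Derivation:
H₀: p = 0.58, H₁: p ≠ 0.58
Standard error: SE = √(p₀(1-p₀)/n) = √(0.58×0.42/273) = 0.029872
z-statistic: z = (p̂ - p₀)/SE = (0.501 - 0.58)/0.029872 = -2.6446
Critical value: z_0.005 = ±2.576
p-value = 0.0082
Decision: reject H₀ at α = 0.01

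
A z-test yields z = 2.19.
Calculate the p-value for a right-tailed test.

Answer: p-value ≈ 0.0143

Derivation:
For z = 2.19:
p = P(Z > 2.19) = 1 - Φ(2.19) = 0.0143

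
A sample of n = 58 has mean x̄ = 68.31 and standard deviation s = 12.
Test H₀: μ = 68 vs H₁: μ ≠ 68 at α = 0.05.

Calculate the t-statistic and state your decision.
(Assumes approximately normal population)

Answer: t = 0.1967, fail to reject H₀

Derivation:
df = n - 1 = 57
SE = s/√n = 12/√58 = 1.5757
t = (x̄ - μ₀)/SE = (68.31 - 68)/1.5757 = 0.1967
Critical value: t_{0.025,57} = ±2.002
p-value ≈ 0.8448
Decision: fail to reject H₀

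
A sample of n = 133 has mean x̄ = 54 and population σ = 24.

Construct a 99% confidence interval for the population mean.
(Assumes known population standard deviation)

Confidence level: 99%, α = 0.01
z_0.005 = 2.576
SE = σ/√n = 24/√133 = 2.0811
Margin of error = 2.576 × 2.0811 = 5.3609
CI: x̄ ± margin = 54 ± 5.3609
CI: (48.6391, 59.3609)

Answer: (48.6391, 59.3609)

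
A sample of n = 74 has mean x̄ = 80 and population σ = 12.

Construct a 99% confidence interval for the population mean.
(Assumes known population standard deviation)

Answer: (76.4065, 83.5935)

Derivation:
Confidence level: 99%, α = 0.01
z_0.005 = 2.576
SE = σ/√n = 12/√74 = 1.3950
Margin of error = 2.576 × 1.3950 = 3.5935
CI: x̄ ± margin = 80 ± 3.5935
CI: (76.4065, 83.5935)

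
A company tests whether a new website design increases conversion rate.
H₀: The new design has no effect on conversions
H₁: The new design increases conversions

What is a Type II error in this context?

A Type I error (probability α) occurs when we reject a true H₀.
A Type II error (probability β) occurs when we fail to reject a false H₀.

Answer: Keeping the old design when the new one would have increased conversions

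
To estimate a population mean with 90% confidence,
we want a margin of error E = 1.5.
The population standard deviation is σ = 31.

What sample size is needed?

Answer: n = 1156

Derivation:
z_0.05 = 1.645
n = (z×σ/E)² = (1.645×31/1.5)²
n = 1155.7733
Round up: n = 1156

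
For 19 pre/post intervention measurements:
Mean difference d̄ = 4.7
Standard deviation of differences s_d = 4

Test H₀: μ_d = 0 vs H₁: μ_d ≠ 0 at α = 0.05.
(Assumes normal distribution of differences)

Answer: t = 5.1215, reject H₀

Derivation:
df = n - 1 = 18
SE = s_d/√n = 4/√19 = 0.9177
t = d̄/SE = 4.7/0.9177 = 5.1215
Critical value: t_{0.025,18} = ±2.101
p-value ≈ 0.0001
Decision: reject H₀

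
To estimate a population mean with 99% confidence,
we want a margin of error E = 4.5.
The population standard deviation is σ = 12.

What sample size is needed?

z_0.005 = 2.576
n = (z×σ/E)² = (2.576×12/4.5)²
n = 47.1877
Round up: n = 48

Answer: n = 48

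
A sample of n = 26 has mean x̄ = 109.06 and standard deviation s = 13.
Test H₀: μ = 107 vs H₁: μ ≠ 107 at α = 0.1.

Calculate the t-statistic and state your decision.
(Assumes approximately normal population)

Answer: t = 0.8080, fail to reject H₀

Derivation:
df = n - 1 = 25
SE = s/√n = 13/√26 = 2.5495
t = (x̄ - μ₀)/SE = (109.06 - 107)/2.5495 = 0.8080
Critical value: t_{0.05,25} = ±1.708
p-value ≈ 0.4267
Decision: fail to reject H₀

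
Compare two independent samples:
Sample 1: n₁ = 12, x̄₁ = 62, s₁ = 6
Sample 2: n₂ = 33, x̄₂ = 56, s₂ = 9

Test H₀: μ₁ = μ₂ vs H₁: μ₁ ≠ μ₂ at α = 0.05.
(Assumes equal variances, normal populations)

Answer: t = 2.1352, reject H₀

Derivation:
Pooled variance: s²_p = [11×6² + 32×9²]/(43) = 69.4884
s_p = 8.3360
SE = s_p×√(1/n₁ + 1/n₂) = 8.3360×√(1/12 + 1/33) = 2.8101
t = (x̄₁ - x̄₂)/SE = (62 - 56)/2.8101 = 2.1352
df = 43, t-critical = ±2.017
Decision: reject H₀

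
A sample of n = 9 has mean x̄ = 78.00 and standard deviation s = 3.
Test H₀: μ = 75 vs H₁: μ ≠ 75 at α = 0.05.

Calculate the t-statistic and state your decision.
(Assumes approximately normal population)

df = n - 1 = 8
SE = s/√n = 3/√9 = 1.0000
t = (x̄ - μ₀)/SE = (78.00 - 75)/1.0000 = 3.0000
Critical value: t_{0.025,8} = ±2.306
p-value ≈ 0.0171
Decision: reject H₀

Answer: t = 3.0000, reject H₀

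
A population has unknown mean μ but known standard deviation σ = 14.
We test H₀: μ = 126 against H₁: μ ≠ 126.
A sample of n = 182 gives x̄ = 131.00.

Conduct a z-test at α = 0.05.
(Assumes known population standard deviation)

Answer: z = 4.8183, reject H₀

Derivation:
Standard error: SE = σ/√n = 14/√182 = 1.0377
z-statistic: z = (x̄ - μ₀)/SE = (131.00 - 126)/1.0377 = 4.8183
Critical value: ±1.960
p-value < 0.0001
Decision: reject H₀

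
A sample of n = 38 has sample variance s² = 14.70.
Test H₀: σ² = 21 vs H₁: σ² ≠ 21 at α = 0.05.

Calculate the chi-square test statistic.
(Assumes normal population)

Answer: χ² = 25.9000, fail to reject H₀

Derivation:
df = n - 1 = 37
χ² = (n-1)s²/σ₀² = 37×14.70/21 = 25.9000
Critical values: χ²_{0.975,37} = 22.106, χ²_{0.025,37} = 55.668
Rejection region: χ² < 22.106 or χ² > 55.668
Decision: fail to reject H₀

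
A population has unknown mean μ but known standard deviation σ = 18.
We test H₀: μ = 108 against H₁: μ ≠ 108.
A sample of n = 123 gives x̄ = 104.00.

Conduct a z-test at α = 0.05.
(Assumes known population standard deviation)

Answer: z = -2.4646, reject H₀

Derivation:
Standard error: SE = σ/√n = 18/√123 = 1.6230
z-statistic: z = (x̄ - μ₀)/SE = (104.00 - 108)/1.6230 = -2.4646
Critical value: ±1.960
p-value = 0.0137
Decision: reject H₀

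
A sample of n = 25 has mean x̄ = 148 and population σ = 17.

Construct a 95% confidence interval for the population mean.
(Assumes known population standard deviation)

Answer: (141.3360, 154.6640)

Derivation:
Confidence level: 95%, α = 0.05
z_0.025 = 1.960
SE = σ/√n = 17/√25 = 3.4000
Margin of error = 1.960 × 3.4000 = 6.6640
CI: x̄ ± margin = 148 ± 6.6640
CI: (141.3360, 154.6640)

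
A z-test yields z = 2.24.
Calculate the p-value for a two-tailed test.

For z = 2.24:
p = 2×P(Z > |2.24|) = 2×(1 - Φ(2.24)) = 0.0251

Answer: p-value ≈ 0.0251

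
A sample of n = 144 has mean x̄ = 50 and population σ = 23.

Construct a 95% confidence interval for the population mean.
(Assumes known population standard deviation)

Confidence level: 95%, α = 0.05
z_0.025 = 1.960
SE = σ/√n = 23/√144 = 1.9167
Margin of error = 1.960 × 1.9167 = 3.7567
CI: x̄ ± margin = 50 ± 3.7567
CI: (46.2433, 53.7567)

Answer: (46.2433, 53.7567)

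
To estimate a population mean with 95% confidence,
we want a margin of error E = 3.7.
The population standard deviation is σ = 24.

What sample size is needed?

Answer: n = 162

Derivation:
z_0.025 = 1.960
n = (z×σ/E)² = (1.960×24/3.7)²
n = 161.6334
Round up: n = 162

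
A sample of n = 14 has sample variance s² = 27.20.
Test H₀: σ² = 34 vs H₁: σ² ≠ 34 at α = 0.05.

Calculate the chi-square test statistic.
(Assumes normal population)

Answer: χ² = 10.4000, fail to reject H₀

Derivation:
df = n - 1 = 13
χ² = (n-1)s²/σ₀² = 13×27.20/34 = 10.4000
Critical values: χ²_{0.975,13} = 5.009, χ²_{0.025,13} = 24.736
Rejection region: χ² < 5.009 or χ² > 24.736
Decision: fail to reject H₀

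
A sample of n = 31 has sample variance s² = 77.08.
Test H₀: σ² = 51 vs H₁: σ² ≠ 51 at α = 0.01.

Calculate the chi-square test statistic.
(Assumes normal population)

Answer: χ² = 45.3412, fail to reject H₀

Derivation:
df = n - 1 = 30
χ² = (n-1)s²/σ₀² = 30×77.08/51 = 45.3412
Critical values: χ²_{0.995,30} = 13.787, χ²_{0.005,30} = 53.672
Rejection region: χ² < 13.787 or χ² > 53.672
Decision: fail to reject H₀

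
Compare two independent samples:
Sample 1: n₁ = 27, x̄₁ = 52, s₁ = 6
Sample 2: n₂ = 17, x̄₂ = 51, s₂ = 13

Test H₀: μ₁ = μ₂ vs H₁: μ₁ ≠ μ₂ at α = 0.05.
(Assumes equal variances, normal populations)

Answer: t = 0.3469, fail to reject H₀

Derivation:
Pooled variance: s²_p = [26×6² + 16×13²]/(42) = 86.6667
s_p = 9.3095
SE = s_p×√(1/n₁ + 1/n₂) = 9.3095×√(1/27 + 1/17) = 2.8823
t = (x̄₁ - x̄₂)/SE = (52 - 51)/2.8823 = 0.3469
df = 42, t-critical = ±2.018
Decision: fail to reject H₀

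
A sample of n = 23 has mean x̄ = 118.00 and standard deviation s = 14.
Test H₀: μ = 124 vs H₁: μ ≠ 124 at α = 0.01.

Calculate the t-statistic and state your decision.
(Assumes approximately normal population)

df = n - 1 = 22
SE = s/√n = 14/√23 = 2.9192
t = (x̄ - μ₀)/SE = (118.00 - 124)/2.9192 = -2.0554
Critical value: t_{0.005,22} = ±2.819
p-value ≈ 0.0519
Decision: fail to reject H₀

Answer: t = -2.0554, fail to reject H₀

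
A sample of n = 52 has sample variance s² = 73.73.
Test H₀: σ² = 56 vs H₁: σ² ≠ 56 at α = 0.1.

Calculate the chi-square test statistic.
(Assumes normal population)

df = n - 1 = 51
χ² = (n-1)s²/σ₀² = 51×73.73/56 = 67.1470
Critical values: χ²_{0.95,51} = 35.600, χ²_{0.05,51} = 68.669
Rejection region: χ² < 35.600 or χ² > 68.669
Decision: fail to reject H₀

Answer: χ² = 67.1470, fail to reject H₀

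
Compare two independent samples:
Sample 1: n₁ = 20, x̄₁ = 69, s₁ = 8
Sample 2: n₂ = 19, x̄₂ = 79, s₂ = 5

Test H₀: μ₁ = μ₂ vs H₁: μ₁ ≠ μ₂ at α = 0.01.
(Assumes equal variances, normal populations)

Pooled variance: s²_p = [19×8² + 18×5²]/(37) = 45.0270
s_p = 6.7102
SE = s_p×√(1/n₁ + 1/n₂) = 6.7102×√(1/20 + 1/19) = 2.1497
t = (x̄₁ - x̄₂)/SE = (69 - 79)/2.1497 = -4.6518
df = 37, t-critical = ±2.715
Decision: reject H₀

Answer: t = -4.6518, reject H₀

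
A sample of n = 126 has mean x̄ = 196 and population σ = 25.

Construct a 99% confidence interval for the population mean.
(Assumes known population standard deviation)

Confidence level: 99%, α = 0.01
z_0.005 = 2.576
SE = σ/√n = 25/√126 = 2.2272
Margin of error = 2.576 × 2.2272 = 5.7373
CI: x̄ ± margin = 196 ± 5.7373
CI: (190.2627, 201.7373)

Answer: (190.2627, 201.7373)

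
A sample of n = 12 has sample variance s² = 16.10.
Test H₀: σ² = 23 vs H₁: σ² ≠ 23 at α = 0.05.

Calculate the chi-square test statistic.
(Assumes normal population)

df = n - 1 = 11
χ² = (n-1)s²/σ₀² = 11×16.10/23 = 7.7000
Critical values: χ²_{0.975,11} = 3.816, χ²_{0.025,11} = 21.920
Rejection region: χ² < 3.816 or χ² > 21.920
Decision: fail to reject H₀

Answer: χ² = 7.7000, fail to reject H₀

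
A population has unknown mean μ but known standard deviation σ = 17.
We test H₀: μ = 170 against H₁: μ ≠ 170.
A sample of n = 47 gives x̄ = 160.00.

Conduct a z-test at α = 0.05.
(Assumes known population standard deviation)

Answer: z = -4.0327, reject H₀

Derivation:
Standard error: SE = σ/√n = 17/√47 = 2.4797
z-statistic: z = (x̄ - μ₀)/SE = (160.00 - 170)/2.4797 = -4.0327
Critical value: ±1.960
p-value = 0.0001
Decision: reject H₀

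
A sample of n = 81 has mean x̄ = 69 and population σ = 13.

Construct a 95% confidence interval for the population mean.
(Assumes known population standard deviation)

Answer: (66.1690, 71.8310)

Derivation:
Confidence level: 95%, α = 0.05
z_0.025 = 1.960
SE = σ/√n = 13/√81 = 1.4444
Margin of error = 1.960 × 1.4444 = 2.8310
CI: x̄ ± margin = 69 ± 2.8310
CI: (66.1690, 71.8310)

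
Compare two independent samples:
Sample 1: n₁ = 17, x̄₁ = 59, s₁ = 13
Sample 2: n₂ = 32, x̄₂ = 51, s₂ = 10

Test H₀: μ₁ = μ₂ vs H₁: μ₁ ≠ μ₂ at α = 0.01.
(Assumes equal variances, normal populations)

Pooled variance: s²_p = [16×13² + 31×10²]/(47) = 123.4894
s_p = 11.1126
SE = s_p×√(1/n₁ + 1/n₂) = 11.1126×√(1/17 + 1/32) = 3.3351
t = (x̄₁ - x̄₂)/SE = (59 - 51)/3.3351 = 2.3987
df = 47, t-critical = ±2.685
Decision: fail to reject H₀

Answer: t = 2.3987, fail to reject H₀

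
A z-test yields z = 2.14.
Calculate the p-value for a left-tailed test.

For z = 2.14:
p = P(Z < 2.14) = Φ(2.14) = 0.9838

Answer: p-value ≈ 0.9838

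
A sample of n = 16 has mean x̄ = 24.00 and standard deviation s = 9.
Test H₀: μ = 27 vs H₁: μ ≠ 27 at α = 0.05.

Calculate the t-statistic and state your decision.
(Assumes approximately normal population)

Answer: t = -1.3333, fail to reject H₀

Derivation:
df = n - 1 = 15
SE = s/√n = 9/√16 = 2.2500
t = (x̄ - μ₀)/SE = (24.00 - 27)/2.2500 = -1.3333
Critical value: t_{0.025,15} = ±2.131
p-value ≈ 0.2023
Decision: fail to reject H₀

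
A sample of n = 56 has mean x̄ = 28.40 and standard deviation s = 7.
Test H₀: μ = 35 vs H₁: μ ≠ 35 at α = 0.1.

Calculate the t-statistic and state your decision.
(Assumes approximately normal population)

Answer: t = -7.0558, reject H₀

Derivation:
df = n - 1 = 55
SE = s/√n = 7/√56 = 0.9354
t = (x̄ - μ₀)/SE = (28.40 - 35)/0.9354 = -7.0558
Critical value: t_{0.05,55} = ±1.673
p-value < 0.0001
Decision: reject H₀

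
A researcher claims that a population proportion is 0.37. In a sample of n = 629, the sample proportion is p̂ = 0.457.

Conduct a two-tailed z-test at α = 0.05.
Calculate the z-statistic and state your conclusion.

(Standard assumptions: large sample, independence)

Answer: z = 4.5192, reject H₀

Derivation:
H₀: p = 0.37, H₁: p ≠ 0.37
Standard error: SE = √(p₀(1-p₀)/n) = √(0.37×0.63/629) = 0.019251
z-statistic: z = (p̂ - p₀)/SE = (0.457 - 0.37)/0.019251 = 4.5192
Critical value: z_0.025 = ±1.960
p-value < 0.0001
Decision: reject H₀ at α = 0.05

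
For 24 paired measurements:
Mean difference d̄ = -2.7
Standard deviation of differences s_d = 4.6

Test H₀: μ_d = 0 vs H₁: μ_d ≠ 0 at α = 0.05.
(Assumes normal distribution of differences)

df = n - 1 = 23
SE = s_d/√n = 4.6/√24 = 0.9390
t = d̄/SE = -2.7/0.9390 = -2.8754
Critical value: t_{0.025,23} = ±2.069
p-value ≈ 0.0085
Decision: reject H₀

Answer: t = -2.8754, reject H₀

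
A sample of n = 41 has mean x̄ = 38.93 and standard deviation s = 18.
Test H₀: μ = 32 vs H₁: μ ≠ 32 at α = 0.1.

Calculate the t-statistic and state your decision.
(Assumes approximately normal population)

Answer: t = 2.4652, reject H₀

Derivation:
df = n - 1 = 40
SE = s/√n = 18/√41 = 2.8111
t = (x̄ - μ₀)/SE = (38.93 - 32)/2.8111 = 2.4652
Critical value: t_{0.05,40} = ±1.684
p-value ≈ 0.0181
Decision: reject H₀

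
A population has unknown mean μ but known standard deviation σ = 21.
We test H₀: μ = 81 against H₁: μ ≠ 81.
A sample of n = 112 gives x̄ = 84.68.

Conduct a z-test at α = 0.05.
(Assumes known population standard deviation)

Answer: z = 1.8546, fail to reject H₀

Derivation:
Standard error: SE = σ/√n = 21/√112 = 1.9843
z-statistic: z = (x̄ - μ₀)/SE = (84.68 - 81)/1.9843 = 1.8546
Critical value: ±1.960
p-value = 0.0637
Decision: fail to reject H₀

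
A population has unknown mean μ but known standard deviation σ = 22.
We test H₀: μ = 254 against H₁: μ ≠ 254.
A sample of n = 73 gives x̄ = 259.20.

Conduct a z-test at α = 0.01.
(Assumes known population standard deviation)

Answer: z = 2.0195, fail to reject H₀

Derivation:
Standard error: SE = σ/√n = 22/√73 = 2.5749
z-statistic: z = (x̄ - μ₀)/SE = (259.20 - 254)/2.5749 = 2.0195
Critical value: ±2.576
p-value = 0.0434
Decision: fail to reject H₀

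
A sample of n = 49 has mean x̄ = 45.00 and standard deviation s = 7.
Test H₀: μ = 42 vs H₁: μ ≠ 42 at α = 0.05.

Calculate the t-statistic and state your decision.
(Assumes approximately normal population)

Answer: t = 3.0000, reject H₀

Derivation:
df = n - 1 = 48
SE = s/√n = 7/√49 = 1.0000
t = (x̄ - μ₀)/SE = (45.00 - 42)/1.0000 = 3.0000
Critical value: t_{0.025,48} = ±2.011
p-value ≈ 0.0043
Decision: reject H₀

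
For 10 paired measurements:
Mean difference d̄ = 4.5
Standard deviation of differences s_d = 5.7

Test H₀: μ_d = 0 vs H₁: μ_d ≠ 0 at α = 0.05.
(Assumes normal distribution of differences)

Answer: t = 2.4965, reject H₀

Derivation:
df = n - 1 = 9
SE = s_d/√n = 5.7/√10 = 1.8025
t = d̄/SE = 4.5/1.8025 = 2.4965
Critical value: t_{0.025,9} = ±2.262
p-value ≈ 0.0341
Decision: reject H₀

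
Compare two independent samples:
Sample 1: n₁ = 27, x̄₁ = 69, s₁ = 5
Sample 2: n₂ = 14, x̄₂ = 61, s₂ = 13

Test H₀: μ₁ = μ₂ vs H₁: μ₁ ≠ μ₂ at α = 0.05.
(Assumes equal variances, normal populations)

Pooled variance: s²_p = [26×5² + 13×13²]/(39) = 73.0000
s_p = 8.5440
SE = s_p×√(1/n₁ + 1/n₂) = 8.5440×√(1/27 + 1/14) = 2.8139
t = (x̄₁ - x̄₂)/SE = (69 - 61)/2.8139 = 2.8430
df = 39, t-critical = ±2.023
Decision: reject H₀

Answer: t = 2.8430, reject H₀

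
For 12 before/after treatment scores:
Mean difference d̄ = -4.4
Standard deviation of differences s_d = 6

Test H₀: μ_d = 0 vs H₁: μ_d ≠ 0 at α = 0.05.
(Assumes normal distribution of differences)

df = n - 1 = 11
SE = s_d/√n = 6/√12 = 1.7321
t = d̄/SE = -4.4/1.7321 = -2.5403
Critical value: t_{0.025,11} = ±2.201
p-value ≈ 0.0275
Decision: reject H₀

Answer: t = -2.5403, reject H₀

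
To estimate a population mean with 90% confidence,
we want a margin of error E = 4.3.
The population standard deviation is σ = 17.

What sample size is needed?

Answer: n = 43

Derivation:
z_0.05 = 1.645
n = (z×σ/E)² = (1.645×17/4.3)²
n = 42.2954
Round up: n = 43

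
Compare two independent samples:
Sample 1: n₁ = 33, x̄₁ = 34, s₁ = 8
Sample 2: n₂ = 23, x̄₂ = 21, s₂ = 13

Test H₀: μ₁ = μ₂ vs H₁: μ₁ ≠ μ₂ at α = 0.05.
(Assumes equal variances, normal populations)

Answer: t = 4.6316, reject H₀

Derivation:
Pooled variance: s²_p = [32×8² + 22×13²]/(54) = 106.7778
s_p = 10.3333
SE = s_p×√(1/n₁ + 1/n₂) = 10.3333×√(1/33 + 1/23) = 2.8068
t = (x̄₁ - x̄₂)/SE = (34 - 21)/2.8068 = 4.6316
df = 54, t-critical = ±2.005
Decision: reject H₀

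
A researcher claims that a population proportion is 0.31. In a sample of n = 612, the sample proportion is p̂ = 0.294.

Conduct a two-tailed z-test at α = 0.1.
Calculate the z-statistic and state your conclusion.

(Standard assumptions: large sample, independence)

Answer: z = -0.8558, fail to reject H₀

Derivation:
H₀: p = 0.31, H₁: p ≠ 0.31
Standard error: SE = √(p₀(1-p₀)/n) = √(0.31×0.69/612) = 0.018695
z-statistic: z = (p̂ - p₀)/SE = (0.294 - 0.31)/0.018695 = -0.8558
Critical value: z_0.05 = ±1.645
p-value = 0.3921
Decision: fail to reject H₀ at α = 0.1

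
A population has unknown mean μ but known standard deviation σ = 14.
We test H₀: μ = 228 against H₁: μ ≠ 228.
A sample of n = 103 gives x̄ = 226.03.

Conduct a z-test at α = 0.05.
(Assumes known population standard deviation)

Answer: z = -1.4281, fail to reject H₀

Derivation:
Standard error: SE = σ/√n = 14/√103 = 1.3795
z-statistic: z = (x̄ - μ₀)/SE = (226.03 - 228)/1.3795 = -1.4281
Critical value: ±1.960
p-value = 0.1533
Decision: fail to reject H₀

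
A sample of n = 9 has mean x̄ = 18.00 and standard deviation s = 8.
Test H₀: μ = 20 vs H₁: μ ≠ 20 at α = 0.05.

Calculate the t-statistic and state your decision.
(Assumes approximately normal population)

Answer: t = -0.7500, fail to reject H₀

Derivation:
df = n - 1 = 8
SE = s/√n = 8/√9 = 2.6667
t = (x̄ - μ₀)/SE = (18.00 - 20)/2.6667 = -0.7500
Critical value: t_{0.025,8} = ±2.306
p-value ≈ 0.4747
Decision: fail to reject H₀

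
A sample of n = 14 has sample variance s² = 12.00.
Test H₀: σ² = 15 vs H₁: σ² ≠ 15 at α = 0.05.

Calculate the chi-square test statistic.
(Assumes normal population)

df = n - 1 = 13
χ² = (n-1)s²/σ₀² = 13×12.00/15 = 10.4000
Critical values: χ²_{0.975,13} = 5.009, χ²_{0.025,13} = 24.736
Rejection region: χ² < 5.009 or χ² > 24.736
Decision: fail to reject H₀

Answer: χ² = 10.4000, fail to reject H₀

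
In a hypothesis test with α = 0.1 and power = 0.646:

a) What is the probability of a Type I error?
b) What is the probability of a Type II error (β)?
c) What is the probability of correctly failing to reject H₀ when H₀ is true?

Answer: a) 0.1, b) 0.354, c) 0.9

Derivation:
a) Type I error probability = α = 0.1
b) Power = P(reject H₀ | H₁ true) = 1 - β = 0.646, so Type II error probability = β = 1 - Power = 0.354
c) P(fail to reject H₀ | H₀ true) = 1 - α = 0.9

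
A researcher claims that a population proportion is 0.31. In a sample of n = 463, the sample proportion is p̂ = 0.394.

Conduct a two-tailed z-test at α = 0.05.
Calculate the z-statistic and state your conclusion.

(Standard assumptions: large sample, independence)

Answer: z = 3.9081, reject H₀

Derivation:
H₀: p = 0.31, H₁: p ≠ 0.31
Standard error: SE = √(p₀(1-p₀)/n) = √(0.31×0.69/463) = 0.021494
z-statistic: z = (p̂ - p₀)/SE = (0.394 - 0.31)/0.021494 = 3.9081
Critical value: z_0.025 = ±1.960
p-value = 0.0001
Decision: reject H₀ at α = 0.05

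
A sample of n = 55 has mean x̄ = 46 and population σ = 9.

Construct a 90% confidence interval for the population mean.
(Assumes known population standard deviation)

Confidence level: 90%, α = 0.1
z_0.05 = 1.645
SE = σ/√n = 9/√55 = 1.2136
Margin of error = 1.645 × 1.2136 = 1.9964
CI: x̄ ± margin = 46 ± 1.9964
CI: (44.0036, 47.9964)

Answer: (44.0036, 47.9964)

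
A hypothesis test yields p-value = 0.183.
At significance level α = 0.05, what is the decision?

Answer: fail to reject H₀

Derivation:
Compare p-value to α:
0.183 ≥ 0.05
Decision: fail to reject H₀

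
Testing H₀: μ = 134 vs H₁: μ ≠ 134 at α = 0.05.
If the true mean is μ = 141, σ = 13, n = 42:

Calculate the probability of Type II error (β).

Answer: β ≈ 0.0630

Derivation:
SE = σ/√n = 13/√42 = 2.0059
Critical values: μ₀ ± z_0.025×SE = 134 ± 1.960×2.0059
Acceptance region: (130.0684, 137.9316)
Under H₁ (μ = 141): z_high = (137.9316 - 141)/2.0059 = -1.5297, z_low = (130.0684 - 141)/2.0059 = -5.4497
β = P(not reject | H₁) = Φ(-1.5297) - Φ(-5.4497) ≈ 0.0630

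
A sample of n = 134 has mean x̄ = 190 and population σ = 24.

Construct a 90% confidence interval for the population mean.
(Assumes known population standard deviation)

Answer: (186.5894, 193.4106)

Derivation:
Confidence level: 90%, α = 0.1
z_0.05 = 1.645
SE = σ/√n = 24/√134 = 2.0733
Margin of error = 1.645 × 2.0733 = 3.4106
CI: x̄ ± margin = 190 ± 3.4106
CI: (186.5894, 193.4106)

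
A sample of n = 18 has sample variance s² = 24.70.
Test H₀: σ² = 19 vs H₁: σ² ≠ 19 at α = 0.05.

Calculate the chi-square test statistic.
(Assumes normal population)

df = n - 1 = 17
χ² = (n-1)s²/σ₀² = 17×24.70/19 = 22.1000
Critical values: χ²_{0.975,17} = 7.564, χ²_{0.025,17} = 30.191
Rejection region: χ² < 7.564 or χ² > 30.191
Decision: fail to reject H₀

Answer: χ² = 22.1000, fail to reject H₀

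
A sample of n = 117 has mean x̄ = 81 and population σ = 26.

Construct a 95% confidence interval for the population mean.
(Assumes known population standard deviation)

Answer: (76.2887, 85.7113)

Derivation:
Confidence level: 95%, α = 0.05
z_0.025 = 1.960
SE = σ/√n = 26/√117 = 2.4037
Margin of error = 1.960 × 2.4037 = 4.7113
CI: x̄ ± margin = 81 ± 4.7113
CI: (76.2887, 85.7113)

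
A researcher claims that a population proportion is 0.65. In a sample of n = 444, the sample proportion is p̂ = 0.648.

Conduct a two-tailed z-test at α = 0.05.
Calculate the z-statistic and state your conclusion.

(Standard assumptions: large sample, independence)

Answer: z = -0.0884, fail to reject H₀

Derivation:
H₀: p = 0.65, H₁: p ≠ 0.65
Standard error: SE = √(p₀(1-p₀)/n) = √(0.65×0.35/444) = 0.022636
z-statistic: z = (p̂ - p₀)/SE = (0.648 - 0.65)/0.022636 = -0.0884
Critical value: z_0.025 = ±1.960
p-value = 0.9296
Decision: fail to reject H₀ at α = 0.05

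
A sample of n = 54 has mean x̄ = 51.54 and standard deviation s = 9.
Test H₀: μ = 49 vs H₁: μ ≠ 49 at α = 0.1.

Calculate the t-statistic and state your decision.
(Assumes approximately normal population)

df = n - 1 = 53
SE = s/√n = 9/√54 = 1.2247
t = (x̄ - μ₀)/SE = (51.54 - 49)/1.2247 = 2.0740
Critical value: t_{0.05,53} = ±1.674
p-value ≈ 0.0430
Decision: reject H₀

Answer: t = 2.0740, reject H₀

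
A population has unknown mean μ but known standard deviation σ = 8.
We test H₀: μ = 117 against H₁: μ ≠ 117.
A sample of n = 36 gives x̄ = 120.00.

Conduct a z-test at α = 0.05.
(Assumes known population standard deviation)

Answer: z = 2.2501, reject H₀

Derivation:
Standard error: SE = σ/√n = 8/√36 = 1.3333
z-statistic: z = (x̄ - μ₀)/SE = (120.00 - 117)/1.3333 = 2.2501
Critical value: ±1.960
p-value = 0.0244
Decision: reject H₀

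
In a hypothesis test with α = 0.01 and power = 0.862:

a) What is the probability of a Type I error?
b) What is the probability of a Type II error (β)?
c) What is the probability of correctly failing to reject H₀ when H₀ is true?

Answer: a) 0.01, b) 0.138, c) 0.99

Derivation:
a) Type I error probability = α = 0.01
b) Power = P(reject H₀ | H₁ true) = 1 - β = 0.862, so Type II error probability = β = 1 - Power = 0.138
c) P(fail to reject H₀ | H₀ true) = 1 - α = 0.99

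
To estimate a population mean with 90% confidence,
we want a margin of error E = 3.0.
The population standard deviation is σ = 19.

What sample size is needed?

Answer: n = 109

Derivation:
z_0.05 = 1.645
n = (z×σ/E)² = (1.645×19/3.0)²
n = 108.5417
Round up: n = 109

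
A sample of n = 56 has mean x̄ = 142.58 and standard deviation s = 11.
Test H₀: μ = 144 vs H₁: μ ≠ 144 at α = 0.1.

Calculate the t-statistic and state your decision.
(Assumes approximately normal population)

df = n - 1 = 55
SE = s/√n = 11/√56 = 1.4699
t = (x̄ - μ₀)/SE = (142.58 - 144)/1.4699 = -0.9661
Critical value: t_{0.05,55} = ±1.673
p-value ≈ 0.3382
Decision: fail to reject H₀

Answer: t = -0.9661, fail to reject H₀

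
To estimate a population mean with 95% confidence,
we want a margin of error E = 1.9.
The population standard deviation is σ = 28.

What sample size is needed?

z_0.025 = 1.960
n = (z×σ/E)² = (1.960×28/1.9)²
n = 834.2976
Round up: n = 835

Answer: n = 835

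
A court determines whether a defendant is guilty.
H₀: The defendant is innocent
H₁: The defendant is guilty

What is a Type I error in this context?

A Type I error (probability α) occurs when we reject a true H₀.
A Type II error (probability β) occurs when we fail to reject a false H₀.

Answer: Convicting an innocent person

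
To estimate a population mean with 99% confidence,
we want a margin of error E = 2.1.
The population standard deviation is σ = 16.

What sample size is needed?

Answer: n = 386

Derivation:
z_0.005 = 2.576
n = (z×σ/E)² = (2.576×16/2.1)²
n = 385.2060
Round up: n = 386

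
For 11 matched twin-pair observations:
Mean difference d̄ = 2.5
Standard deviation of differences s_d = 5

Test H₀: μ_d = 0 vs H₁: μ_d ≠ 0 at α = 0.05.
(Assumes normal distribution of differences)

Answer: t = 1.6583, fail to reject H₀

Derivation:
df = n - 1 = 10
SE = s_d/√n = 5/√11 = 1.5076
t = d̄/SE = 2.5/1.5076 = 1.6583
Critical value: t_{0.025,10} = ±2.228
p-value ≈ 0.1282
Decision: fail to reject H₀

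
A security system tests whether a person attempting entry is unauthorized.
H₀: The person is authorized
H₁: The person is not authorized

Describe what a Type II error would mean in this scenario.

A Type I error (probability α) occurs when we reject a true H₀.
A Type II error (probability β) occurs when we fail to reject a false H₀.

Answer: Granting entry to an unauthorized person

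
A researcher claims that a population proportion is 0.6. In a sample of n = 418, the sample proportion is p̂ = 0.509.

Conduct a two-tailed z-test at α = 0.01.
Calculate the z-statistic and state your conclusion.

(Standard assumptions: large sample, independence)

H₀: p = 0.6, H₁: p ≠ 0.6
Standard error: SE = √(p₀(1-p₀)/n) = √(0.6×0.4/418) = 0.023962
z-statistic: z = (p̂ - p₀)/SE = (0.509 - 0.6)/0.023962 = -3.7977
Critical value: z_0.005 = ±2.576
p-value = 0.0001
Decision: reject H₀ at α = 0.01

Answer: z = -3.7977, reject H₀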